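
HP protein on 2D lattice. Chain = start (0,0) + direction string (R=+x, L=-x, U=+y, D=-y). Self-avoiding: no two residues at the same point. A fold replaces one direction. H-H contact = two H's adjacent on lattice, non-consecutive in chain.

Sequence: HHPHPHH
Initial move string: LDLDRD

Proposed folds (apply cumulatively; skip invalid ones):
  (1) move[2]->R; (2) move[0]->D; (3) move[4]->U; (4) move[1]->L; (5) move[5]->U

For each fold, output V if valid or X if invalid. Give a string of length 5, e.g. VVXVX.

Initial: LDLDRD -> [(0, 0), (-1, 0), (-1, -1), (-2, -1), (-2, -2), (-1, -2), (-1, -3)]
Fold 1: move[2]->R => LDRDRD VALID
Fold 2: move[0]->D => DDRDRD VALID
Fold 3: move[4]->U => DDRDUD INVALID (collision), skipped
Fold 4: move[1]->L => DLRDRD INVALID (collision), skipped
Fold 5: move[5]->U => DDRDRU VALID

Answer: VVXXV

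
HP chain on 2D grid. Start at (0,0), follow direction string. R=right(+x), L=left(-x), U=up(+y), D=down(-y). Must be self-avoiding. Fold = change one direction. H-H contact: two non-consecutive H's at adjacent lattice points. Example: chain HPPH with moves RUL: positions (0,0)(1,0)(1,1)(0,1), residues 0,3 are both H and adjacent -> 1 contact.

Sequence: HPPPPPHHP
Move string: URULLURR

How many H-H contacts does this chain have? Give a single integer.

Answer: 0

Derivation:
Positions: [(0, 0), (0, 1), (1, 1), (1, 2), (0, 2), (-1, 2), (-1, 3), (0, 3), (1, 3)]
No H-H contacts found.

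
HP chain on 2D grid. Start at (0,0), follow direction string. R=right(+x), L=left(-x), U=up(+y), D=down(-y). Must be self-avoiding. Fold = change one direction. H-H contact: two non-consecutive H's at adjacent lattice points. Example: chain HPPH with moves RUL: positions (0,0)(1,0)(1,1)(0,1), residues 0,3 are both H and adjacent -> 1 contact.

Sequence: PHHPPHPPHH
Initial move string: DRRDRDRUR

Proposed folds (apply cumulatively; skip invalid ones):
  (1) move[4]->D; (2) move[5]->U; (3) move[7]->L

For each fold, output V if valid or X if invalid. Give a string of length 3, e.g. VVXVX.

Answer: VXX

Derivation:
Initial: DRRDRDRUR -> [(0, 0), (0, -1), (1, -1), (2, -1), (2, -2), (3, -2), (3, -3), (4, -3), (4, -2), (5, -2)]
Fold 1: move[4]->D => DRRDDDRUR VALID
Fold 2: move[5]->U => DRRDDURUR INVALID (collision), skipped
Fold 3: move[7]->L => DRRDDDRLR INVALID (collision), skipped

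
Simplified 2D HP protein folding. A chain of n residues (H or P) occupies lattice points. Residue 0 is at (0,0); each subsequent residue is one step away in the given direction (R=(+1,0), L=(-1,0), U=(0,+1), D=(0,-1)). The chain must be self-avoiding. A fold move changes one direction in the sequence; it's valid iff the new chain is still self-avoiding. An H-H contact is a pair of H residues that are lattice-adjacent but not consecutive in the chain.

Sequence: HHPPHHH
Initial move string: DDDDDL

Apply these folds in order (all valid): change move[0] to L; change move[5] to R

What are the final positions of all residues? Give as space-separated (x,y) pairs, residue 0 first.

Answer: (0,0) (-1,0) (-1,-1) (-1,-2) (-1,-3) (-1,-4) (0,-4)

Derivation:
Initial moves: DDDDDL
Fold: move[0]->L => LDDDDL (positions: [(0, 0), (-1, 0), (-1, -1), (-1, -2), (-1, -3), (-1, -4), (-2, -4)])
Fold: move[5]->R => LDDDDR (positions: [(0, 0), (-1, 0), (-1, -1), (-1, -2), (-1, -3), (-1, -4), (0, -4)])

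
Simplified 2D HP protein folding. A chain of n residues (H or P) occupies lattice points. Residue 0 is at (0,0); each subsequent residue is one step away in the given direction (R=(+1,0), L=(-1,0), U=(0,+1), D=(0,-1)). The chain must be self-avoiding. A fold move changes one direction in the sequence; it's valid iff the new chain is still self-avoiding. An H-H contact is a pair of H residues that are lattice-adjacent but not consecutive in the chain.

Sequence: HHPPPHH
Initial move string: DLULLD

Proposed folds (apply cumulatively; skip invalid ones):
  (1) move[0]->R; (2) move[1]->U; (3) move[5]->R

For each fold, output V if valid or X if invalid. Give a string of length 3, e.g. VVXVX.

Answer: XXX

Derivation:
Initial: DLULLD -> [(0, 0), (0, -1), (-1, -1), (-1, 0), (-2, 0), (-3, 0), (-3, -1)]
Fold 1: move[0]->R => RLULLD INVALID (collision), skipped
Fold 2: move[1]->U => DUULLD INVALID (collision), skipped
Fold 3: move[5]->R => DLULLR INVALID (collision), skipped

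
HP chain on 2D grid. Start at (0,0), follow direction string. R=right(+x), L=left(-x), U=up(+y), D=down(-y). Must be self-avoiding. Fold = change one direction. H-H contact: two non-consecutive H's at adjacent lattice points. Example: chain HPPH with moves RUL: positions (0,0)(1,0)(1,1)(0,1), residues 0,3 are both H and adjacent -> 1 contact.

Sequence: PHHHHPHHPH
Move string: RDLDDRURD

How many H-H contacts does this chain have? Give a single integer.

Answer: 3

Derivation:
Positions: [(0, 0), (1, 0), (1, -1), (0, -1), (0, -2), (0, -3), (1, -3), (1, -2), (2, -2), (2, -3)]
H-H contact: residue 2 @(1,-1) - residue 7 @(1, -2)
H-H contact: residue 4 @(0,-2) - residue 7 @(1, -2)
H-H contact: residue 6 @(1,-3) - residue 9 @(2, -3)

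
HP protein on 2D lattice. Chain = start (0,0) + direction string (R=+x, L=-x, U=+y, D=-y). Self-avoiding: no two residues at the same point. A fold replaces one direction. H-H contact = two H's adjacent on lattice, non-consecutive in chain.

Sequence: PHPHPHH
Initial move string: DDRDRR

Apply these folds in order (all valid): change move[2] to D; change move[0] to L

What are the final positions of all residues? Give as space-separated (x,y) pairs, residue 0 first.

Initial moves: DDRDRR
Fold: move[2]->D => DDDDRR (positions: [(0, 0), (0, -1), (0, -2), (0, -3), (0, -4), (1, -4), (2, -4)])
Fold: move[0]->L => LDDDRR (positions: [(0, 0), (-1, 0), (-1, -1), (-1, -2), (-1, -3), (0, -3), (1, -3)])

Answer: (0,0) (-1,0) (-1,-1) (-1,-2) (-1,-3) (0,-3) (1,-3)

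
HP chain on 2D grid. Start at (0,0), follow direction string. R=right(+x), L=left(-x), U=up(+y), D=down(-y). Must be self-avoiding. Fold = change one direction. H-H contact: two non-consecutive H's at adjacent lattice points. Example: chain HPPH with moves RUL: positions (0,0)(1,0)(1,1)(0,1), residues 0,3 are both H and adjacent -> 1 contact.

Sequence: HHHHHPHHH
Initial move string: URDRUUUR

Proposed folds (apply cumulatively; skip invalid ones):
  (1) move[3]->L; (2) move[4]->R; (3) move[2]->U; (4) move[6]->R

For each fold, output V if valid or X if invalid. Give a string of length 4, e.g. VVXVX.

Initial: URDRUUUR -> [(0, 0), (0, 1), (1, 1), (1, 0), (2, 0), (2, 1), (2, 2), (2, 3), (3, 3)]
Fold 1: move[3]->L => URDLUUUR INVALID (collision), skipped
Fold 2: move[4]->R => URDRRUUR VALID
Fold 3: move[2]->U => URURRUUR VALID
Fold 4: move[6]->R => URURRURR VALID

Answer: XVVV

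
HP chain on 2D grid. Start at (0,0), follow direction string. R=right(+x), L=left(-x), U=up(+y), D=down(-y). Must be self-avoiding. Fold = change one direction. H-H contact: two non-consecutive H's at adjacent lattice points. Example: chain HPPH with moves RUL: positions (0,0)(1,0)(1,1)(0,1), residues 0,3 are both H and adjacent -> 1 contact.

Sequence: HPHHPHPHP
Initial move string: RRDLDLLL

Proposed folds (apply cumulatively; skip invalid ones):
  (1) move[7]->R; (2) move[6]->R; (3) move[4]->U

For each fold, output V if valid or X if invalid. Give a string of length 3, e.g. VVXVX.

Initial: RRDLDLLL -> [(0, 0), (1, 0), (2, 0), (2, -1), (1, -1), (1, -2), (0, -2), (-1, -2), (-2, -2)]
Fold 1: move[7]->R => RRDLDLLR INVALID (collision), skipped
Fold 2: move[6]->R => RRDLDLRL INVALID (collision), skipped
Fold 3: move[4]->U => RRDLULLL INVALID (collision), skipped

Answer: XXX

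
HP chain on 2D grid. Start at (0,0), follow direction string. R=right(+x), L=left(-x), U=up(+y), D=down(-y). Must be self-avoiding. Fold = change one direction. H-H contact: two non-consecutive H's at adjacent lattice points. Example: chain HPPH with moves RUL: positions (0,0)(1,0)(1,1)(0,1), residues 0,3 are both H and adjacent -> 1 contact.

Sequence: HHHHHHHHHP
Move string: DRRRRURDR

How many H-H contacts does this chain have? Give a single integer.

Positions: [(0, 0), (0, -1), (1, -1), (2, -1), (3, -1), (4, -1), (4, 0), (5, 0), (5, -1), (6, -1)]
H-H contact: residue 5 @(4,-1) - residue 8 @(5, -1)

Answer: 1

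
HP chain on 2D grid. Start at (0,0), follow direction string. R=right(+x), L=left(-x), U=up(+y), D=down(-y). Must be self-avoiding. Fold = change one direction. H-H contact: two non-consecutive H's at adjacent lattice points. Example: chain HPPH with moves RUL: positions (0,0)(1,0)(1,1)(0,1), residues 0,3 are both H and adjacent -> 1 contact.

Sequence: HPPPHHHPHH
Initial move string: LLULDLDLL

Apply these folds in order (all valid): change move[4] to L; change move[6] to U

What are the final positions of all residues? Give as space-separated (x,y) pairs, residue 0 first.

Answer: (0,0) (-1,0) (-2,0) (-2,1) (-3,1) (-4,1) (-5,1) (-5,2) (-6,2) (-7,2)

Derivation:
Initial moves: LLULDLDLL
Fold: move[4]->L => LLULLLDLL (positions: [(0, 0), (-1, 0), (-2, 0), (-2, 1), (-3, 1), (-4, 1), (-5, 1), (-5, 0), (-6, 0), (-7, 0)])
Fold: move[6]->U => LLULLLULL (positions: [(0, 0), (-1, 0), (-2, 0), (-2, 1), (-3, 1), (-4, 1), (-5, 1), (-5, 2), (-6, 2), (-7, 2)])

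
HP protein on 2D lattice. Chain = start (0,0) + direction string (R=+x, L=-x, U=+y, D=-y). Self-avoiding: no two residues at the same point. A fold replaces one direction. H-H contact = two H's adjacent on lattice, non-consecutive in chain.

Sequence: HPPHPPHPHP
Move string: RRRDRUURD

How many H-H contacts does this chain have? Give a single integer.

Answer: 1

Derivation:
Positions: [(0, 0), (1, 0), (2, 0), (3, 0), (3, -1), (4, -1), (4, 0), (4, 1), (5, 1), (5, 0)]
H-H contact: residue 3 @(3,0) - residue 6 @(4, 0)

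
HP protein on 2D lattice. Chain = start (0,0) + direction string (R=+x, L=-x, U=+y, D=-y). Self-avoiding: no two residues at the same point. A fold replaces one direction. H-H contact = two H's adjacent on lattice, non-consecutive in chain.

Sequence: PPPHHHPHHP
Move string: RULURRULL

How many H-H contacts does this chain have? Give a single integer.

Answer: 1

Derivation:
Positions: [(0, 0), (1, 0), (1, 1), (0, 1), (0, 2), (1, 2), (2, 2), (2, 3), (1, 3), (0, 3)]
H-H contact: residue 5 @(1,2) - residue 8 @(1, 3)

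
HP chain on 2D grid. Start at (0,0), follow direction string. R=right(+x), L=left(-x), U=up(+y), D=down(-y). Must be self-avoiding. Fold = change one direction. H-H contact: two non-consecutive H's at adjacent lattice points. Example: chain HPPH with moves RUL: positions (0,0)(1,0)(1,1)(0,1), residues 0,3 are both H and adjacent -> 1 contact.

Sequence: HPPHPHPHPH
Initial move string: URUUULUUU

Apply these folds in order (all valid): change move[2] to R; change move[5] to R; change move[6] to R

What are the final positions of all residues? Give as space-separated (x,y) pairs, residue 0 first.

Initial moves: URUUULUUU
Fold: move[2]->R => URRUULUUU (positions: [(0, 0), (0, 1), (1, 1), (2, 1), (2, 2), (2, 3), (1, 3), (1, 4), (1, 5), (1, 6)])
Fold: move[5]->R => URRUURUUU (positions: [(0, 0), (0, 1), (1, 1), (2, 1), (2, 2), (2, 3), (3, 3), (3, 4), (3, 5), (3, 6)])
Fold: move[6]->R => URRUURRUU (positions: [(0, 0), (0, 1), (1, 1), (2, 1), (2, 2), (2, 3), (3, 3), (4, 3), (4, 4), (4, 5)])

Answer: (0,0) (0,1) (1,1) (2,1) (2,2) (2,3) (3,3) (4,3) (4,4) (4,5)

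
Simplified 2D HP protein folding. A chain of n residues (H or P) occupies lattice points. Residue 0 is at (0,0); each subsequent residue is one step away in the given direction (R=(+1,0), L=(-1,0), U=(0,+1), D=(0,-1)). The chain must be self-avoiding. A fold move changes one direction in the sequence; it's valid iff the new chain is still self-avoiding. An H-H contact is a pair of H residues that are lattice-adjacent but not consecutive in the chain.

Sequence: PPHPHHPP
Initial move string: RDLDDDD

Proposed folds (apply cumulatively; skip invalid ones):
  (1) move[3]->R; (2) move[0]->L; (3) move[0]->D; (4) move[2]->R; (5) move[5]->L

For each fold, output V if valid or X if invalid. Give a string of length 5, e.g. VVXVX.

Initial: RDLDDDD -> [(0, 0), (1, 0), (1, -1), (0, -1), (0, -2), (0, -3), (0, -4), (0, -5)]
Fold 1: move[3]->R => RDLRDDD INVALID (collision), skipped
Fold 2: move[0]->L => LDLDDDD VALID
Fold 3: move[0]->D => DDLDDDD VALID
Fold 4: move[2]->R => DDRDDDD VALID
Fold 5: move[5]->L => DDRDDLD VALID

Answer: XVVVV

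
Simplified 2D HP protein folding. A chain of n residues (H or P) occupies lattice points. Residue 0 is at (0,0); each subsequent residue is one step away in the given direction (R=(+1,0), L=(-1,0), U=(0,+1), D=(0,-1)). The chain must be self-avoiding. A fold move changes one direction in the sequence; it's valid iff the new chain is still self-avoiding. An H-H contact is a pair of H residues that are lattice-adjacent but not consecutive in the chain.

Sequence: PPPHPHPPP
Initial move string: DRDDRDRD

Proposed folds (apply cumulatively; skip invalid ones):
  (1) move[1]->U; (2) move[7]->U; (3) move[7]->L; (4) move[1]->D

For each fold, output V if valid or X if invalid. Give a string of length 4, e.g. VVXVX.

Answer: XVXV

Derivation:
Initial: DRDDRDRD -> [(0, 0), (0, -1), (1, -1), (1, -2), (1, -3), (2, -3), (2, -4), (3, -4), (3, -5)]
Fold 1: move[1]->U => DUDDRDRD INVALID (collision), skipped
Fold 2: move[7]->U => DRDDRDRU VALID
Fold 3: move[7]->L => DRDDRDRL INVALID (collision), skipped
Fold 4: move[1]->D => DDDDRDRU VALID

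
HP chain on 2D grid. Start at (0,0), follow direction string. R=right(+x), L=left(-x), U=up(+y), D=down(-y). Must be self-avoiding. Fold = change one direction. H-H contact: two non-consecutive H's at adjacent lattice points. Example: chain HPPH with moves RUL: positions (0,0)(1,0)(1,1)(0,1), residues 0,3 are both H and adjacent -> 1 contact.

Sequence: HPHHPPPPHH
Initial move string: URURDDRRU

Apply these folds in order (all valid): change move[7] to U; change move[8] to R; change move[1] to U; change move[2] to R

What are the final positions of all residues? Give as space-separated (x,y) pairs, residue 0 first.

Initial moves: URURDDRRU
Fold: move[7]->U => URURDDRUU (positions: [(0, 0), (0, 1), (1, 1), (1, 2), (2, 2), (2, 1), (2, 0), (3, 0), (3, 1), (3, 2)])
Fold: move[8]->R => URURDDRUR (positions: [(0, 0), (0, 1), (1, 1), (1, 2), (2, 2), (2, 1), (2, 0), (3, 0), (3, 1), (4, 1)])
Fold: move[1]->U => UUURDDRUR (positions: [(0, 0), (0, 1), (0, 2), (0, 3), (1, 3), (1, 2), (1, 1), (2, 1), (2, 2), (3, 2)])
Fold: move[2]->R => UURRDDRUR (positions: [(0, 0), (0, 1), (0, 2), (1, 2), (2, 2), (2, 1), (2, 0), (3, 0), (3, 1), (4, 1)])

Answer: (0,0) (0,1) (0,2) (1,2) (2,2) (2,1) (2,0) (3,0) (3,1) (4,1)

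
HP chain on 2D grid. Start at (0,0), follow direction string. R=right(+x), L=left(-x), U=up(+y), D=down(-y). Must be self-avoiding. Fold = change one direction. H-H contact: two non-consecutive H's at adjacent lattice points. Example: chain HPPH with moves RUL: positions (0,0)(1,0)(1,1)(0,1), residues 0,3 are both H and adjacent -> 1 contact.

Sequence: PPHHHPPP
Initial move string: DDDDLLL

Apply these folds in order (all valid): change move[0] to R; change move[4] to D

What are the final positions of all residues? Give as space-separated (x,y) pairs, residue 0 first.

Initial moves: DDDDLLL
Fold: move[0]->R => RDDDLLL (positions: [(0, 0), (1, 0), (1, -1), (1, -2), (1, -3), (0, -3), (-1, -3), (-2, -3)])
Fold: move[4]->D => RDDDDLL (positions: [(0, 0), (1, 0), (1, -1), (1, -2), (1, -3), (1, -4), (0, -4), (-1, -4)])

Answer: (0,0) (1,0) (1,-1) (1,-2) (1,-3) (1,-4) (0,-4) (-1,-4)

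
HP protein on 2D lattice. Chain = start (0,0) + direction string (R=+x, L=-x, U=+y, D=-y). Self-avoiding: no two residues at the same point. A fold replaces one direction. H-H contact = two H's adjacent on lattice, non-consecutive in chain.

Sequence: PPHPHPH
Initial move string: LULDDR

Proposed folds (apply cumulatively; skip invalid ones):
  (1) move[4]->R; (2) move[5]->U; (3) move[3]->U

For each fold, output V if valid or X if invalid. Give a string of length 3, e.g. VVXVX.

Answer: XXX

Derivation:
Initial: LULDDR -> [(0, 0), (-1, 0), (-1, 1), (-2, 1), (-2, 0), (-2, -1), (-1, -1)]
Fold 1: move[4]->R => LULDRR INVALID (collision), skipped
Fold 2: move[5]->U => LULDDU INVALID (collision), skipped
Fold 3: move[3]->U => LULUDR INVALID (collision), skipped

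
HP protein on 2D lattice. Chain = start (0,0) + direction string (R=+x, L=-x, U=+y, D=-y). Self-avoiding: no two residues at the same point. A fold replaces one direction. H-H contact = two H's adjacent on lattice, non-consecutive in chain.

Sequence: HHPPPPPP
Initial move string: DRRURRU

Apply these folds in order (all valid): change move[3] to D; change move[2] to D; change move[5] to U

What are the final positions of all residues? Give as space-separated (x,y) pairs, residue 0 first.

Answer: (0,0) (0,-1) (1,-1) (1,-2) (1,-3) (2,-3) (2,-2) (2,-1)

Derivation:
Initial moves: DRRURRU
Fold: move[3]->D => DRRDRRU (positions: [(0, 0), (0, -1), (1, -1), (2, -1), (2, -2), (3, -2), (4, -2), (4, -1)])
Fold: move[2]->D => DRDDRRU (positions: [(0, 0), (0, -1), (1, -1), (1, -2), (1, -3), (2, -3), (3, -3), (3, -2)])
Fold: move[5]->U => DRDDRUU (positions: [(0, 0), (0, -1), (1, -1), (1, -2), (1, -3), (2, -3), (2, -2), (2, -1)])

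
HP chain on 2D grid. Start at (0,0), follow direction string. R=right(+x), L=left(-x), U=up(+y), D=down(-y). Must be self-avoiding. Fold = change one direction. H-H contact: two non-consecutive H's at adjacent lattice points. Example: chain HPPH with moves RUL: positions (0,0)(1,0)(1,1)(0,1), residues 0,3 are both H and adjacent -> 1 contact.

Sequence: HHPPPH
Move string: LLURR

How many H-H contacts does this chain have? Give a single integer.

Positions: [(0, 0), (-1, 0), (-2, 0), (-2, 1), (-1, 1), (0, 1)]
H-H contact: residue 0 @(0,0) - residue 5 @(0, 1)

Answer: 1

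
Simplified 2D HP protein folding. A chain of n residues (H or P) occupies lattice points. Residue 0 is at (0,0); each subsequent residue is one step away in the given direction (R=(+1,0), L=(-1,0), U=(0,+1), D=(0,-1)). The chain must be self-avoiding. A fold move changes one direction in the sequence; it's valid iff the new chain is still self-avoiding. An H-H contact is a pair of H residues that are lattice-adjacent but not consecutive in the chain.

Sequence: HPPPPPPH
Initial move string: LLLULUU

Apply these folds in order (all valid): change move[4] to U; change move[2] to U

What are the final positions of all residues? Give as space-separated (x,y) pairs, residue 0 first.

Answer: (0,0) (-1,0) (-2,0) (-2,1) (-2,2) (-2,3) (-2,4) (-2,5)

Derivation:
Initial moves: LLLULUU
Fold: move[4]->U => LLLUUUU (positions: [(0, 0), (-1, 0), (-2, 0), (-3, 0), (-3, 1), (-3, 2), (-3, 3), (-3, 4)])
Fold: move[2]->U => LLUUUUU (positions: [(0, 0), (-1, 0), (-2, 0), (-2, 1), (-2, 2), (-2, 3), (-2, 4), (-2, 5)])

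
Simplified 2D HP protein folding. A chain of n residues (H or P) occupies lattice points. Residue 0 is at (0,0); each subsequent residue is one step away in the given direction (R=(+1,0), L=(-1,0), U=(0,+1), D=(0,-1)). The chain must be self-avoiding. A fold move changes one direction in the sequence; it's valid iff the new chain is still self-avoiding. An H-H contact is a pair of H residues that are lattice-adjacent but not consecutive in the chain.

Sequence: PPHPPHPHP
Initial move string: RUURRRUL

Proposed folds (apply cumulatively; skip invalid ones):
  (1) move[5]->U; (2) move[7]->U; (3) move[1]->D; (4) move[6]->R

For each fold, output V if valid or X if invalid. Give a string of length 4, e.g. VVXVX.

Initial: RUURRRUL -> [(0, 0), (1, 0), (1, 1), (1, 2), (2, 2), (3, 2), (4, 2), (4, 3), (3, 3)]
Fold 1: move[5]->U => RUURRUUL VALID
Fold 2: move[7]->U => RUURRUUU VALID
Fold 3: move[1]->D => RDURRUUU INVALID (collision), skipped
Fold 4: move[6]->R => RUURRURU VALID

Answer: VVXV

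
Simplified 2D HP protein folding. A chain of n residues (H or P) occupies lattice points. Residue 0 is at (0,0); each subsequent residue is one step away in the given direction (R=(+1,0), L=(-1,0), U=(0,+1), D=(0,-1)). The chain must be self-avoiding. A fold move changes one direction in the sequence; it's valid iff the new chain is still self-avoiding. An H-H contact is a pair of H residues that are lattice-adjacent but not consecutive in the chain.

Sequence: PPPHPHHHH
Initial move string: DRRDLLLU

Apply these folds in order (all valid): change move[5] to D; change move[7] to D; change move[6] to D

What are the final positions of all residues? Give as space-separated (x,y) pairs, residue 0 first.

Initial moves: DRRDLLLU
Fold: move[5]->D => DRRDLDLU (positions: [(0, 0), (0, -1), (1, -1), (2, -1), (2, -2), (1, -2), (1, -3), (0, -3), (0, -2)])
Fold: move[7]->D => DRRDLDLD (positions: [(0, 0), (0, -1), (1, -1), (2, -1), (2, -2), (1, -2), (1, -3), (0, -3), (0, -4)])
Fold: move[6]->D => DRRDLDDD (positions: [(0, 0), (0, -1), (1, -1), (2, -1), (2, -2), (1, -2), (1, -3), (1, -4), (1, -5)])

Answer: (0,0) (0,-1) (1,-1) (2,-1) (2,-2) (1,-2) (1,-3) (1,-4) (1,-5)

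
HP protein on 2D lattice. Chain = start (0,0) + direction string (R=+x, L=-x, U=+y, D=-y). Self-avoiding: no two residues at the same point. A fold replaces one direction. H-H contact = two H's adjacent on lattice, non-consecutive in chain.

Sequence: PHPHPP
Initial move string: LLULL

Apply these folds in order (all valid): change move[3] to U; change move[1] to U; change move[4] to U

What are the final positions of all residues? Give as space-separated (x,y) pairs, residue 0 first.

Answer: (0,0) (-1,0) (-1,1) (-1,2) (-1,3) (-1,4)

Derivation:
Initial moves: LLULL
Fold: move[3]->U => LLUUL (positions: [(0, 0), (-1, 0), (-2, 0), (-2, 1), (-2, 2), (-3, 2)])
Fold: move[1]->U => LUUUL (positions: [(0, 0), (-1, 0), (-1, 1), (-1, 2), (-1, 3), (-2, 3)])
Fold: move[4]->U => LUUUU (positions: [(0, 0), (-1, 0), (-1, 1), (-1, 2), (-1, 3), (-1, 4)])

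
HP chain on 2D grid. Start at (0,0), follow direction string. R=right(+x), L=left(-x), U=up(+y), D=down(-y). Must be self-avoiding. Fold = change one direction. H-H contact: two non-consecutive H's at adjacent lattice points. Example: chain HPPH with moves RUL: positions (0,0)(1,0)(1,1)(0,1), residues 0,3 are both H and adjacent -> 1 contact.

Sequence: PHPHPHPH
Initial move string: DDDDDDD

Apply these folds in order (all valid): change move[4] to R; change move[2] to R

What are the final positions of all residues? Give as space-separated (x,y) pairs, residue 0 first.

Initial moves: DDDDDDD
Fold: move[4]->R => DDDDRDD (positions: [(0, 0), (0, -1), (0, -2), (0, -3), (0, -4), (1, -4), (1, -5), (1, -6)])
Fold: move[2]->R => DDRDRDD (positions: [(0, 0), (0, -1), (0, -2), (1, -2), (1, -3), (2, -3), (2, -4), (2, -5)])

Answer: (0,0) (0,-1) (0,-2) (1,-2) (1,-3) (2,-3) (2,-4) (2,-5)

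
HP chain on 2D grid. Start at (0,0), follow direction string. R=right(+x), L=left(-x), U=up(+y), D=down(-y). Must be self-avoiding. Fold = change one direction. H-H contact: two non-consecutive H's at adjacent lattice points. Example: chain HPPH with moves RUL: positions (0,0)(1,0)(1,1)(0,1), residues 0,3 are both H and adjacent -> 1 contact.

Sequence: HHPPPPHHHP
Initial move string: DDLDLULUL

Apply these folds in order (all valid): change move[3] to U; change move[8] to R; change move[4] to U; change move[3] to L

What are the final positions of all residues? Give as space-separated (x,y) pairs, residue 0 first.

Initial moves: DDLDLULUL
Fold: move[3]->U => DDLULULUL (positions: [(0, 0), (0, -1), (0, -2), (-1, -2), (-1, -1), (-2, -1), (-2, 0), (-3, 0), (-3, 1), (-4, 1)])
Fold: move[8]->R => DDLULULUR (positions: [(0, 0), (0, -1), (0, -2), (-1, -2), (-1, -1), (-2, -1), (-2, 0), (-3, 0), (-3, 1), (-2, 1)])
Fold: move[4]->U => DDLUUULUR (positions: [(0, 0), (0, -1), (0, -2), (-1, -2), (-1, -1), (-1, 0), (-1, 1), (-2, 1), (-2, 2), (-1, 2)])
Fold: move[3]->L => DDLLUULUR (positions: [(0, 0), (0, -1), (0, -2), (-1, -2), (-2, -2), (-2, -1), (-2, 0), (-3, 0), (-3, 1), (-2, 1)])

Answer: (0,0) (0,-1) (0,-2) (-1,-2) (-2,-2) (-2,-1) (-2,0) (-3,0) (-3,1) (-2,1)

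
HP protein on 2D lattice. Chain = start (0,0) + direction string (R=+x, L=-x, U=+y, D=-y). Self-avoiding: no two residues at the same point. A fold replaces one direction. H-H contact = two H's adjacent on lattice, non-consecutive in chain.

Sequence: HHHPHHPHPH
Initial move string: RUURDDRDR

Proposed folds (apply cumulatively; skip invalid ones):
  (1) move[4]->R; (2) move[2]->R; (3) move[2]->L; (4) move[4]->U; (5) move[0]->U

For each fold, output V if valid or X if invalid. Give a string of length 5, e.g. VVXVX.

Initial: RUURDDRDR -> [(0, 0), (1, 0), (1, 1), (1, 2), (2, 2), (2, 1), (2, 0), (3, 0), (3, -1), (4, -1)]
Fold 1: move[4]->R => RUURRDRDR VALID
Fold 2: move[2]->R => RURRRDRDR VALID
Fold 3: move[2]->L => RULRRDRDR INVALID (collision), skipped
Fold 4: move[4]->U => RURRUDRDR INVALID (collision), skipped
Fold 5: move[0]->U => UURRRDRDR VALID

Answer: VVXXV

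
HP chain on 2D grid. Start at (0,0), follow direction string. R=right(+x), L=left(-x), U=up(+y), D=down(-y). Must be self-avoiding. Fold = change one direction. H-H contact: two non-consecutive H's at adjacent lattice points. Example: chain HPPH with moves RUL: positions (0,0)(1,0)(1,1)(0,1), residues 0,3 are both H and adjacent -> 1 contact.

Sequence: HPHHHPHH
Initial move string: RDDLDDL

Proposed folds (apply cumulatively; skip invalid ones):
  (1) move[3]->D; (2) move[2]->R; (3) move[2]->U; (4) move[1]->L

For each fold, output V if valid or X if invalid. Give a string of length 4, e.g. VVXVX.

Answer: VVXX

Derivation:
Initial: RDDLDDL -> [(0, 0), (1, 0), (1, -1), (1, -2), (0, -2), (0, -3), (0, -4), (-1, -4)]
Fold 1: move[3]->D => RDDDDDL VALID
Fold 2: move[2]->R => RDRDDDL VALID
Fold 3: move[2]->U => RDUDDDL INVALID (collision), skipped
Fold 4: move[1]->L => RLRDDDL INVALID (collision), skipped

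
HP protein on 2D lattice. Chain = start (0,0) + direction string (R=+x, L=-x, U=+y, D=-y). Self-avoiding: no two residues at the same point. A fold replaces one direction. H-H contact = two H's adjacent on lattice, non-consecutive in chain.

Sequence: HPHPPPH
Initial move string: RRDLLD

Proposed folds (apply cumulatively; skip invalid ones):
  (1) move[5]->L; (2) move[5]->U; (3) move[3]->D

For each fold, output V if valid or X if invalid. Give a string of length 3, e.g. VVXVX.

Initial: RRDLLD -> [(0, 0), (1, 0), (2, 0), (2, -1), (1, -1), (0, -1), (0, -2)]
Fold 1: move[5]->L => RRDLLL VALID
Fold 2: move[5]->U => RRDLLU INVALID (collision), skipped
Fold 3: move[3]->D => RRDDLL VALID

Answer: VXV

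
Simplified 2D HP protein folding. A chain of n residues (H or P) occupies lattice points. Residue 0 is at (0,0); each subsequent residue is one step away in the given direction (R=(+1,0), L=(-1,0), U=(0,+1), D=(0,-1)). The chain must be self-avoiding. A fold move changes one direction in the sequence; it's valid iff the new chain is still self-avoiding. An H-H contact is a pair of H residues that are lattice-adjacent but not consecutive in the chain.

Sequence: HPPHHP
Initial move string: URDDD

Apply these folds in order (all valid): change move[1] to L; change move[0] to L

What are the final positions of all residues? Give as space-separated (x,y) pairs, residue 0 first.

Initial moves: URDDD
Fold: move[1]->L => ULDDD (positions: [(0, 0), (0, 1), (-1, 1), (-1, 0), (-1, -1), (-1, -2)])
Fold: move[0]->L => LLDDD (positions: [(0, 0), (-1, 0), (-2, 0), (-2, -1), (-2, -2), (-2, -3)])

Answer: (0,0) (-1,0) (-2,0) (-2,-1) (-2,-2) (-2,-3)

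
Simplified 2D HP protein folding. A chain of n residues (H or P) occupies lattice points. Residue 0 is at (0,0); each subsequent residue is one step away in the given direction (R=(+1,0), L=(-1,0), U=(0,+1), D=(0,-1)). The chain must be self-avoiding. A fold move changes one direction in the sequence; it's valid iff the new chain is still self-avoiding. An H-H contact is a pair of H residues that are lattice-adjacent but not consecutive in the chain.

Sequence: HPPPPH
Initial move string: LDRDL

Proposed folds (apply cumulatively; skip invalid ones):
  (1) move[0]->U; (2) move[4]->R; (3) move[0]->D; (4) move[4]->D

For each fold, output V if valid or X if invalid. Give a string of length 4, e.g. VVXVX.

Initial: LDRDL -> [(0, 0), (-1, 0), (-1, -1), (0, -1), (0, -2), (-1, -2)]
Fold 1: move[0]->U => UDRDL INVALID (collision), skipped
Fold 2: move[4]->R => LDRDR VALID
Fold 3: move[0]->D => DDRDR VALID
Fold 4: move[4]->D => DDRDD VALID

Answer: XVVV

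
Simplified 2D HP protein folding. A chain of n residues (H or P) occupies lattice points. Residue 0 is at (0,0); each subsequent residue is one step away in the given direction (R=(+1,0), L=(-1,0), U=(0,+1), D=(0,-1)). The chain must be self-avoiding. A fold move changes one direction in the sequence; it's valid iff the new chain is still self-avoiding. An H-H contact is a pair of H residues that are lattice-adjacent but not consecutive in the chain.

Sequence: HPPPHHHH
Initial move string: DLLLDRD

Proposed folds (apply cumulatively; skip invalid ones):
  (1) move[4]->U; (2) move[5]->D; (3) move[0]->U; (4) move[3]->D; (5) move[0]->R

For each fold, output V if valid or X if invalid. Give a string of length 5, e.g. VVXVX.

Answer: XVVVX

Derivation:
Initial: DLLLDRD -> [(0, 0), (0, -1), (-1, -1), (-2, -1), (-3, -1), (-3, -2), (-2, -2), (-2, -3)]
Fold 1: move[4]->U => DLLLURD INVALID (collision), skipped
Fold 2: move[5]->D => DLLLDDD VALID
Fold 3: move[0]->U => ULLLDDD VALID
Fold 4: move[3]->D => ULLDDDD VALID
Fold 5: move[0]->R => RLLDDDD INVALID (collision), skipped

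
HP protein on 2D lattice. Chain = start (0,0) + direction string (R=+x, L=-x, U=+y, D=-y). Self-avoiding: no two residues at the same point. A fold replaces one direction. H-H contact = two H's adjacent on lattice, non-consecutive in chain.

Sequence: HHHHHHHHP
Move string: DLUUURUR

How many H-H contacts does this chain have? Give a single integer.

Positions: [(0, 0), (0, -1), (-1, -1), (-1, 0), (-1, 1), (-1, 2), (0, 2), (0, 3), (1, 3)]
H-H contact: residue 0 @(0,0) - residue 3 @(-1, 0)

Answer: 1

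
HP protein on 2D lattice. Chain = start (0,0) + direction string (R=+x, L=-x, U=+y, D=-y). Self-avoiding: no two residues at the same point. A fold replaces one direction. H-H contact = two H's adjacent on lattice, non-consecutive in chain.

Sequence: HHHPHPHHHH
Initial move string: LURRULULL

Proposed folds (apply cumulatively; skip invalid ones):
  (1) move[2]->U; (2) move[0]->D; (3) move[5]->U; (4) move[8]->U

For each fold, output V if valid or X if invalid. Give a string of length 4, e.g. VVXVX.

Answer: VXVV

Derivation:
Initial: LURRULULL -> [(0, 0), (-1, 0), (-1, 1), (0, 1), (1, 1), (1, 2), (0, 2), (0, 3), (-1, 3), (-2, 3)]
Fold 1: move[2]->U => LUURULULL VALID
Fold 2: move[0]->D => DUURULULL INVALID (collision), skipped
Fold 3: move[5]->U => LUURUUULL VALID
Fold 4: move[8]->U => LUURUUULU VALID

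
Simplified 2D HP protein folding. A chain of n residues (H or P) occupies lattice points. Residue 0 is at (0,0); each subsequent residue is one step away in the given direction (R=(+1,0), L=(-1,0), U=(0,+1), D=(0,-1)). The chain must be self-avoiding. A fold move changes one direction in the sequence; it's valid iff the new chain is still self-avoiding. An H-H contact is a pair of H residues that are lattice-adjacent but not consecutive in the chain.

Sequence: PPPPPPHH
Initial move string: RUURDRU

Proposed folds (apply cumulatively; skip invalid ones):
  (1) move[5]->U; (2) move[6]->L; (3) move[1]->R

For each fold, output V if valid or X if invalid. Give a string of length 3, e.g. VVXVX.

Initial: RUURDRU -> [(0, 0), (1, 0), (1, 1), (1, 2), (2, 2), (2, 1), (3, 1), (3, 2)]
Fold 1: move[5]->U => RUURDUU INVALID (collision), skipped
Fold 2: move[6]->L => RUURDRL INVALID (collision), skipped
Fold 3: move[1]->R => RRURDRU VALID

Answer: XXV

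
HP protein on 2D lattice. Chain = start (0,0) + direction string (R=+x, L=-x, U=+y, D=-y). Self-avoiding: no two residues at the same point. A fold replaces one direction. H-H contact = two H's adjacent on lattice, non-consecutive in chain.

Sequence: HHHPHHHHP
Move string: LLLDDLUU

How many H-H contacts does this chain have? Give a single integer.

Answer: 1

Derivation:
Positions: [(0, 0), (-1, 0), (-2, 0), (-3, 0), (-3, -1), (-3, -2), (-4, -2), (-4, -1), (-4, 0)]
H-H contact: residue 4 @(-3,-1) - residue 7 @(-4, -1)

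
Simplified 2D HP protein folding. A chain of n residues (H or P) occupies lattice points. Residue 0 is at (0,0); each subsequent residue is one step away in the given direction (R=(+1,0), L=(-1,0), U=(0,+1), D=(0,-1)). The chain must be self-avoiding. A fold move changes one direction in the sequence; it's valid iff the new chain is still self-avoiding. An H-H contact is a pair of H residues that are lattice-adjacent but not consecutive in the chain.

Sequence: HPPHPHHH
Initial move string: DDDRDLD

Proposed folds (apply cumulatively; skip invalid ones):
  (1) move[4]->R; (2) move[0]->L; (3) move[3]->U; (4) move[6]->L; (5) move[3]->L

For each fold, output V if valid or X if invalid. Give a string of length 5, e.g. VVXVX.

Initial: DDDRDLD -> [(0, 0), (0, -1), (0, -2), (0, -3), (1, -3), (1, -4), (0, -4), (0, -5)]
Fold 1: move[4]->R => DDDRRLD INVALID (collision), skipped
Fold 2: move[0]->L => LDDRDLD VALID
Fold 3: move[3]->U => LDDUDLD INVALID (collision), skipped
Fold 4: move[6]->L => LDDRDLL VALID
Fold 5: move[3]->L => LDDLDLL VALID

Answer: XVXVV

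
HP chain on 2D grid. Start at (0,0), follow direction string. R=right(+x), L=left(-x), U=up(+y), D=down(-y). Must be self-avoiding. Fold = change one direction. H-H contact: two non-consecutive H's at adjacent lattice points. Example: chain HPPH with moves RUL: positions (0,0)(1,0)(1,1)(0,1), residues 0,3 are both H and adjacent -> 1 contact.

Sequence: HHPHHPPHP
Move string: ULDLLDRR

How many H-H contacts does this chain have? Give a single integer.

Answer: 2

Derivation:
Positions: [(0, 0), (0, 1), (-1, 1), (-1, 0), (-2, 0), (-3, 0), (-3, -1), (-2, -1), (-1, -1)]
H-H contact: residue 0 @(0,0) - residue 3 @(-1, 0)
H-H contact: residue 4 @(-2,0) - residue 7 @(-2, -1)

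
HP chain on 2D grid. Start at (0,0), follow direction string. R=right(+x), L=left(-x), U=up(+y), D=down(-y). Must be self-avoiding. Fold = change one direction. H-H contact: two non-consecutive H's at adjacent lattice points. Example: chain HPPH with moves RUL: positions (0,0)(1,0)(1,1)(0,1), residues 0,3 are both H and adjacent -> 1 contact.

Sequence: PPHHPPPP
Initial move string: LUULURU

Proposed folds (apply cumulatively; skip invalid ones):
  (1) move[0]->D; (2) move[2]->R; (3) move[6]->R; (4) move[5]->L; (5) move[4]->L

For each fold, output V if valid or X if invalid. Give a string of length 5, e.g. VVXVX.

Answer: XXVXX

Derivation:
Initial: LUULURU -> [(0, 0), (-1, 0), (-1, 1), (-1, 2), (-2, 2), (-2, 3), (-1, 3), (-1, 4)]
Fold 1: move[0]->D => DUULURU INVALID (collision), skipped
Fold 2: move[2]->R => LURLURU INVALID (collision), skipped
Fold 3: move[6]->R => LUULURR VALID
Fold 4: move[5]->L => LUULULR INVALID (collision), skipped
Fold 5: move[4]->L => LUULLRR INVALID (collision), skipped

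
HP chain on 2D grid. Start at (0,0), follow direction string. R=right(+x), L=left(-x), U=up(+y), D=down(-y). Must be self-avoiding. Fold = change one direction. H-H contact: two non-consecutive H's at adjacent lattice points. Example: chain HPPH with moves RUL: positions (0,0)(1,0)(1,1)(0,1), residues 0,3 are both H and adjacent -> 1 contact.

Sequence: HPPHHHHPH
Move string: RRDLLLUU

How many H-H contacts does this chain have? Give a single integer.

Positions: [(0, 0), (1, 0), (2, 0), (2, -1), (1, -1), (0, -1), (-1, -1), (-1, 0), (-1, 1)]
H-H contact: residue 0 @(0,0) - residue 5 @(0, -1)

Answer: 1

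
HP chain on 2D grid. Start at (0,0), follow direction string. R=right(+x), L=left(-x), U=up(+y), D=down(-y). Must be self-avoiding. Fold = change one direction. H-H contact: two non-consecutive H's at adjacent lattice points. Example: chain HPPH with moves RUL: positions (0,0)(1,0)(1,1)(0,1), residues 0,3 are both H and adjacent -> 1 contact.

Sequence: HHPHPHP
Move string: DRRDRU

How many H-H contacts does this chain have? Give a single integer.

Positions: [(0, 0), (0, -1), (1, -1), (2, -1), (2, -2), (3, -2), (3, -1)]
No H-H contacts found.

Answer: 0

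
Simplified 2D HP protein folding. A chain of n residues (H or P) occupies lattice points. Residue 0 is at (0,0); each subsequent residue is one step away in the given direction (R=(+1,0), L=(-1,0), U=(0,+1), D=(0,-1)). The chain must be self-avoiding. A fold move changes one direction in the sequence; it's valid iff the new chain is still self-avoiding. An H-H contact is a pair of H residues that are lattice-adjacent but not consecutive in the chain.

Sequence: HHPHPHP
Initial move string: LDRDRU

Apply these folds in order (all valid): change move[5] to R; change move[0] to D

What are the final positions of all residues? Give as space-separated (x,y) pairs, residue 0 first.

Initial moves: LDRDRU
Fold: move[5]->R => LDRDRR (positions: [(0, 0), (-1, 0), (-1, -1), (0, -1), (0, -2), (1, -2), (2, -2)])
Fold: move[0]->D => DDRDRR (positions: [(0, 0), (0, -1), (0, -2), (1, -2), (1, -3), (2, -3), (3, -3)])

Answer: (0,0) (0,-1) (0,-2) (1,-2) (1,-3) (2,-3) (3,-3)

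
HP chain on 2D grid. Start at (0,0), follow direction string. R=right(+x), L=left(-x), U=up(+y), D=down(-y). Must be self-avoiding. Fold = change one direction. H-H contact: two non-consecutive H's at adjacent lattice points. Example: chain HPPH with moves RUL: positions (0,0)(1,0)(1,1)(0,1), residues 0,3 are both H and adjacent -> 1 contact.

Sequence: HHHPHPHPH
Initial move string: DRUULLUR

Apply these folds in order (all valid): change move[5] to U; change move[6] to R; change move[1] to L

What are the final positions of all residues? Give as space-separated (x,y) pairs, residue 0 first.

Initial moves: DRUULLUR
Fold: move[5]->U => DRUULUUR (positions: [(0, 0), (0, -1), (1, -1), (1, 0), (1, 1), (0, 1), (0, 2), (0, 3), (1, 3)])
Fold: move[6]->R => DRUULURR (positions: [(0, 0), (0, -1), (1, -1), (1, 0), (1, 1), (0, 1), (0, 2), (1, 2), (2, 2)])
Fold: move[1]->L => DLUULURR (positions: [(0, 0), (0, -1), (-1, -1), (-1, 0), (-1, 1), (-2, 1), (-2, 2), (-1, 2), (0, 2)])

Answer: (0,0) (0,-1) (-1,-1) (-1,0) (-1,1) (-2,1) (-2,2) (-1,2) (0,2)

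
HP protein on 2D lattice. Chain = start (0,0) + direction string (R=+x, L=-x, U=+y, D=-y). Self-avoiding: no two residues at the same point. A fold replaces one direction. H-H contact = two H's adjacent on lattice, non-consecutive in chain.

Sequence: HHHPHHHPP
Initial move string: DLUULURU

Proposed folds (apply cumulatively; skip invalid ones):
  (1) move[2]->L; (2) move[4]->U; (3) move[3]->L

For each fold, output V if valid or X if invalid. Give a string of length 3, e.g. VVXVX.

Answer: VVV

Derivation:
Initial: DLUULURU -> [(0, 0), (0, -1), (-1, -1), (-1, 0), (-1, 1), (-2, 1), (-2, 2), (-1, 2), (-1, 3)]
Fold 1: move[2]->L => DLLULURU VALID
Fold 2: move[4]->U => DLLUUURU VALID
Fold 3: move[3]->L => DLLLUURU VALID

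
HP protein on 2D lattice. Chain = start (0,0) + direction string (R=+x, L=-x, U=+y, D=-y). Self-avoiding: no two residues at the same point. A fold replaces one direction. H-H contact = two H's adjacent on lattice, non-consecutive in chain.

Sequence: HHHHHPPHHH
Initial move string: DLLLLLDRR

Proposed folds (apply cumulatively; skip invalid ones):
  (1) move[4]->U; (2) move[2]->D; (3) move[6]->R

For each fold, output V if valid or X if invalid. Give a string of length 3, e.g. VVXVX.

Initial: DLLLLLDRR -> [(0, 0), (0, -1), (-1, -1), (-2, -1), (-3, -1), (-4, -1), (-5, -1), (-5, -2), (-4, -2), (-3, -2)]
Fold 1: move[4]->U => DLLLULDRR INVALID (collision), skipped
Fold 2: move[2]->D => DLDLLLDRR VALID
Fold 3: move[6]->R => DLDLLLRRR INVALID (collision), skipped

Answer: XVX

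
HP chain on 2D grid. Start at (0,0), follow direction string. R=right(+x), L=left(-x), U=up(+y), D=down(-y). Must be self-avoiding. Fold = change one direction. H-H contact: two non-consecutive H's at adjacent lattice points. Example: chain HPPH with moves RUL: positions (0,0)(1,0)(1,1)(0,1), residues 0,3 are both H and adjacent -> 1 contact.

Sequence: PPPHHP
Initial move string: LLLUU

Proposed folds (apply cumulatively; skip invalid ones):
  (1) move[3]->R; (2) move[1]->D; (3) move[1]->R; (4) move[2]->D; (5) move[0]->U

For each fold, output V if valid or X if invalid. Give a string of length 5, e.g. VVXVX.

Initial: LLLUU -> [(0, 0), (-1, 0), (-2, 0), (-3, 0), (-3, 1), (-3, 2)]
Fold 1: move[3]->R => LLLRU INVALID (collision), skipped
Fold 2: move[1]->D => LDLUU VALID
Fold 3: move[1]->R => LRLUU INVALID (collision), skipped
Fold 4: move[2]->D => LDDUU INVALID (collision), skipped
Fold 5: move[0]->U => UDLUU INVALID (collision), skipped

Answer: XVXXX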